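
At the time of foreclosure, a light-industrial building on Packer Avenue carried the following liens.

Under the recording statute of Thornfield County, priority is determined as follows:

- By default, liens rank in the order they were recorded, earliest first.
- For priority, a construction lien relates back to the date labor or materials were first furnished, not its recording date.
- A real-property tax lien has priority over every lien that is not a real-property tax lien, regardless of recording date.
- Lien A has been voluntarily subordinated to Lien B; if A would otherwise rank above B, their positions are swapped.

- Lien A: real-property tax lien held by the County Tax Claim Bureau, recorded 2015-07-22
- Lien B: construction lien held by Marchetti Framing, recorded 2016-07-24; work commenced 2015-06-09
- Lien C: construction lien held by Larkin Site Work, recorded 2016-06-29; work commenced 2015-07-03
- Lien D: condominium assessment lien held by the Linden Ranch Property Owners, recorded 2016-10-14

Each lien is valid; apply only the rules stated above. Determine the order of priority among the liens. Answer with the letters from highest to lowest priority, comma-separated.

First, effective dates: B relates back to 2015-06-09 (work commenced); C is treated as recorded 2015-07-03, the work-commencement date.
A, as a real-property tax lien, has superpriority and ranks first.
Remaining liens by effective date: B (2015-06-09), C (2015-07-03), D (2016-10-14).
A would otherwise be senior to B, so under the subordination agreement A and B exchange positions.

B, A, C, D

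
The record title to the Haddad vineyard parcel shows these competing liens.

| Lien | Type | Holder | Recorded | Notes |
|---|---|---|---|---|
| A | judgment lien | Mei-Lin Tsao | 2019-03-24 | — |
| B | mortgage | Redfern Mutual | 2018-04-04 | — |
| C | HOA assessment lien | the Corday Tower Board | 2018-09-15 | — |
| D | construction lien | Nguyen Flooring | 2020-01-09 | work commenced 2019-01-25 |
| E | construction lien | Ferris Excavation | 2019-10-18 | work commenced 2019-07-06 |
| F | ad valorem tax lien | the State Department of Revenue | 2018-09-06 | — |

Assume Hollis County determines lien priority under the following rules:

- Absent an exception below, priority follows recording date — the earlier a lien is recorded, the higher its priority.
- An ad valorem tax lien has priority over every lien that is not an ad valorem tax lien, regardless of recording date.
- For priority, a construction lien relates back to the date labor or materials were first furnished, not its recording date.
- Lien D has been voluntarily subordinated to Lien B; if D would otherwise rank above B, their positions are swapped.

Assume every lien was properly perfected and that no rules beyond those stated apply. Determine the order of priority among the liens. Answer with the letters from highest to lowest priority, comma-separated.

F, B, C, D, A, E

Effective dates: D's effective date is 2019-01-25, when work began; E is treated as recorded 2019-07-06, the work-commencement date.
F is an ad valorem tax lien and takes priority over every other lien.
Ordering the rest by effective date: B (2018-04-04), C (2018-09-15), D (2019-01-25), A (2019-03-24), E (2019-07-06).
Since D is not senior to B, the subordination leaves the order unchanged.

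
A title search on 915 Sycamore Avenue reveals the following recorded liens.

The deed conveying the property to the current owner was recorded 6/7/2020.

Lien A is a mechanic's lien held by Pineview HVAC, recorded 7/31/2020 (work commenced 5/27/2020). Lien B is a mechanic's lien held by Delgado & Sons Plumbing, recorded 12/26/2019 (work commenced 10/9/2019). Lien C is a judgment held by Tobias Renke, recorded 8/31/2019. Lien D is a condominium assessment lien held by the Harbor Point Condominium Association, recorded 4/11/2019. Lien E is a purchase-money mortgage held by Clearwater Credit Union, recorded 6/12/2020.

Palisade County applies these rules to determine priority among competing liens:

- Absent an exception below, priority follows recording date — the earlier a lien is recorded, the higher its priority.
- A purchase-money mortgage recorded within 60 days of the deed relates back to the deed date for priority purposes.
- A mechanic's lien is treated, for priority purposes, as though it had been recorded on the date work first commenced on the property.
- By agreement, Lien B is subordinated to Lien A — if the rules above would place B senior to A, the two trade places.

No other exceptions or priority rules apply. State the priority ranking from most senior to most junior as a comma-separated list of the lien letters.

D, C, A, B, E

First, effective dates: A is treated as recorded 5/27/2020, the work-commencement date; B is treated as recorded 10/9/2019, the work-commencement date; E's effective date is the deed date, 6/7/2020.
Sorted by effective date: D (4/11/2019), C (8/31/2019), B (10/9/2019), A (5/27/2020), E (6/7/2020).
B would otherwise be senior to A, so under the subordination agreement B and A exchange positions.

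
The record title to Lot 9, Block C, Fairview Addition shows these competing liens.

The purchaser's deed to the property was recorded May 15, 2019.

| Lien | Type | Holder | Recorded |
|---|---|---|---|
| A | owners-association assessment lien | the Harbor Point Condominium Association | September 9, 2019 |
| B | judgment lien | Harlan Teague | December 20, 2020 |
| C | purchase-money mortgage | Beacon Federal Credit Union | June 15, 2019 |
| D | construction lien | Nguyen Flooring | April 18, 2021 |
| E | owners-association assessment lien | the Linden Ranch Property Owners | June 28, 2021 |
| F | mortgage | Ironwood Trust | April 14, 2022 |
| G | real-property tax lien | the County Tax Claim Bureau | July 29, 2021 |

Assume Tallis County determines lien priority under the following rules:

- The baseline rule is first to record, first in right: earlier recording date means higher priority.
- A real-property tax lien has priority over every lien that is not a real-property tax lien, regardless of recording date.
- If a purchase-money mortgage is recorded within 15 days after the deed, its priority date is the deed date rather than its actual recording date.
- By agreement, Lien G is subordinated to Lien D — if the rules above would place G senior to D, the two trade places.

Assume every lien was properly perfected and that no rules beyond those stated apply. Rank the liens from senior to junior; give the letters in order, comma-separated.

Adjusting effective dates: C was recorded 31 days after the deed, outside the 15-day window, so it keeps its recording date.
G is a real-property tax lien and takes priority over every other lien.
The other liens, earliest effective date first: C (June 15, 2019), A (September 9, 2019), B (December 20, 2020), D (April 18, 2021), E (June 28, 2021), F (April 14, 2022).
The subordination applies — G was senior to D — so G and D swap.

D, C, A, B, G, E, F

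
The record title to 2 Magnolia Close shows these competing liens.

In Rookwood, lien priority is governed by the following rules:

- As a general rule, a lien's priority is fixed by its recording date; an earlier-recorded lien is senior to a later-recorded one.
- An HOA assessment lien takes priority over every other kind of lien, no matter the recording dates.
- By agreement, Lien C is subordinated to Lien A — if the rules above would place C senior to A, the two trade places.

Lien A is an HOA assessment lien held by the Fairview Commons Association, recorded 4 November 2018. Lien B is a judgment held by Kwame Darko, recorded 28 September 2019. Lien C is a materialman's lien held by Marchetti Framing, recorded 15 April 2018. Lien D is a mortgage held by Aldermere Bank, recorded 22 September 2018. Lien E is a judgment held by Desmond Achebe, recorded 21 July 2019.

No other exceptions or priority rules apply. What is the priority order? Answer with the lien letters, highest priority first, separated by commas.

A, as an HOA assessment lien, has superpriority and ranks first.
Remaining liens by effective date: C (15 April 2018), D (22 September 2018), E (21 July 2019), B (28 September 2019).
C is already junior to A, so the subordination agreement changes nothing.

A, C, D, E, B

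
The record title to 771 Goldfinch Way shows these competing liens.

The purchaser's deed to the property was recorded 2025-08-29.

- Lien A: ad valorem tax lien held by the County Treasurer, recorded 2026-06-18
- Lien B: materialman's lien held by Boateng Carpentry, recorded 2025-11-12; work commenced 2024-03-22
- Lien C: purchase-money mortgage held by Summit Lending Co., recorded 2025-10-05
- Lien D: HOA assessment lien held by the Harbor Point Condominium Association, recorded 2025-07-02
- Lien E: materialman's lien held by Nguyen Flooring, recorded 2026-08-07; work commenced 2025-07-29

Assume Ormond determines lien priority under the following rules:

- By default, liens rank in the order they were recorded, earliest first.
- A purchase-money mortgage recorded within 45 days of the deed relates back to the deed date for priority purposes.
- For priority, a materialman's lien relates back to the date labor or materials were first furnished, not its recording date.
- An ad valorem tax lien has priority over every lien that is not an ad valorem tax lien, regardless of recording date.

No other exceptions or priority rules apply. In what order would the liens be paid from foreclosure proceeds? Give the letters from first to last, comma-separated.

Effective dates: B's effective date is 2024-03-22, when work began; C's effective date is the deed date, 2025-08-29; E's effective date is 2025-07-29, when work began.
A is an ad valorem tax lien and takes priority over every other lien.
Among the remaining liens, by effective date: B (2024-03-22), D (2025-07-02), E (2025-07-29), C (2025-08-29).

A, B, D, E, C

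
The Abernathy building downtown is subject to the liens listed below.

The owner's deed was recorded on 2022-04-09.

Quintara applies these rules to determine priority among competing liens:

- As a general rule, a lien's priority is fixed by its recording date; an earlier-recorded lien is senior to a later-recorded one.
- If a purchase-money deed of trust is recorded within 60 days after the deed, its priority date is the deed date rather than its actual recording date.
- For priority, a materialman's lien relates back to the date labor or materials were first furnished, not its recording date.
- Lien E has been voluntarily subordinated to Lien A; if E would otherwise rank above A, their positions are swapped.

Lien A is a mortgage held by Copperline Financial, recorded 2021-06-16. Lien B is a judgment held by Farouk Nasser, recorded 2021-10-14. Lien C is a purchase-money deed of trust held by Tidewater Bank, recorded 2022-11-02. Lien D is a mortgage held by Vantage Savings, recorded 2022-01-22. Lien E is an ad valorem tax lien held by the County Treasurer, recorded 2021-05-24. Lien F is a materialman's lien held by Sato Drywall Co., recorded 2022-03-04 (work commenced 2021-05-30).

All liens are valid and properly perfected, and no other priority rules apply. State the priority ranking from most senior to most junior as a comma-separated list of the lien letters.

Effective dates: C missed the 60-day window (207 days after the deed), so its recording date stands; F is treated as recorded 2021-05-30, the work-commencement date.
By effective date, earliest first: E (2021-05-24), F (2021-05-30), A (2021-06-16), B (2021-10-14), D (2022-01-22), C (2022-11-02).
E would otherwise be senior to A, so under the subordination agreement E and A exchange positions.

A, F, E, B, D, C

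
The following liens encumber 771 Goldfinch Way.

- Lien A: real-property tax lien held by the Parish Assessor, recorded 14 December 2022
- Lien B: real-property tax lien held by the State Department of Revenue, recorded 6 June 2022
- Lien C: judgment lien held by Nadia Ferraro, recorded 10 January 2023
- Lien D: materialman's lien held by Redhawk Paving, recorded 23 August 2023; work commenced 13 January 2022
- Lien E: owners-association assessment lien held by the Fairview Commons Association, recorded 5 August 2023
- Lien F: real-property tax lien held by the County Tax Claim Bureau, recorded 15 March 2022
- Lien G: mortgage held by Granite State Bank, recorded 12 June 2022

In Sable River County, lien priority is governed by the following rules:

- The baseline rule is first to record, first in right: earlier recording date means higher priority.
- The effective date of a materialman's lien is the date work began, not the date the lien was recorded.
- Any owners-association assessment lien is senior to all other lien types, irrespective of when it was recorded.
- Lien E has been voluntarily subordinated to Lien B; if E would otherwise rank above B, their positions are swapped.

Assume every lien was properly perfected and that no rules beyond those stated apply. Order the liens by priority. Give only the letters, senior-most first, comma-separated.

B, D, F, E, G, A, C

First, effective dates: D is treated as recorded 13 January 2022, the work-commencement date.
E is an owners-association assessment lien, so it outranks all other liens regardless of date.
Ordering the rest by effective date: D (13 January 2022), F (15 March 2022), B (6 June 2022), G (12 June 2022), A (14 December 2022), C (10 January 2023).
E would otherwise be senior to B, so under the subordination agreement E and B exchange positions.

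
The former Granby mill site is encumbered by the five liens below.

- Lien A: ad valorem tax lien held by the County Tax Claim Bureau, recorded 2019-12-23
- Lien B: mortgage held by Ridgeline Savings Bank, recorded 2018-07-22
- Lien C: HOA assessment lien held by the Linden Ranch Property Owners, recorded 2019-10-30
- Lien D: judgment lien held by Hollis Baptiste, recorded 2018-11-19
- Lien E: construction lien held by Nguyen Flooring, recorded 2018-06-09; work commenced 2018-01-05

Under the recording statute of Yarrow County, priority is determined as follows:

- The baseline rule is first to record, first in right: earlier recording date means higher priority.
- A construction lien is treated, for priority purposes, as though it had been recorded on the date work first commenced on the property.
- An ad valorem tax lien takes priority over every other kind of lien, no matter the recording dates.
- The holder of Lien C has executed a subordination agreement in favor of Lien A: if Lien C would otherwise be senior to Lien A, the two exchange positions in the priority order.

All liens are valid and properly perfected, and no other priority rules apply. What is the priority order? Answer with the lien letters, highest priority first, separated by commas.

Adjusting effective dates: E's effective date is 2018-01-05, when work began.
A is an ad valorem tax lien and takes priority over every other lien.
The other liens, earliest effective date first: E (2018-01-05), B (2018-07-22), D (2018-11-19), C (2019-10-30).
C is already junior to A, so the subordination agreement changes nothing.

A, E, B, D, C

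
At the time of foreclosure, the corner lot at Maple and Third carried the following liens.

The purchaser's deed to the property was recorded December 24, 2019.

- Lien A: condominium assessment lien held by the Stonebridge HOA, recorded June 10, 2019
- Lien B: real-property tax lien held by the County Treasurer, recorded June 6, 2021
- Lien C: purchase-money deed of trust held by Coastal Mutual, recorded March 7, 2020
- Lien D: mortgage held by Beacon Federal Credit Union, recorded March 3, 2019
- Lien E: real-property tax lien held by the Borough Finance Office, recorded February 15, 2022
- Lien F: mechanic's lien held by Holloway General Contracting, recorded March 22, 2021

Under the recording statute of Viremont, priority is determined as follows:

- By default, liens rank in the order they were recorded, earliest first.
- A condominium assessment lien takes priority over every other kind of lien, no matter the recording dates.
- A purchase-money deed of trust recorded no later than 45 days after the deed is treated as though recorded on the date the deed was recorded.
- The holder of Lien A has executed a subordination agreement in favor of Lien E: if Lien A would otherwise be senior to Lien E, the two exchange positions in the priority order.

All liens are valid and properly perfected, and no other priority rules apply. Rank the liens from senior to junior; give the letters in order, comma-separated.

E, D, C, F, B, A

Effective dates: C missed the 45-day window (74 days after the deed), so its recording date stands.
A, as a condominium assessment lien, has superpriority and ranks first.
The other liens, earliest effective date first: D (March 3, 2019), C (March 7, 2020), F (March 22, 2021), B (June 6, 2021), E (February 15, 2022).
The subordination applies — A was senior to E — so A and E swap.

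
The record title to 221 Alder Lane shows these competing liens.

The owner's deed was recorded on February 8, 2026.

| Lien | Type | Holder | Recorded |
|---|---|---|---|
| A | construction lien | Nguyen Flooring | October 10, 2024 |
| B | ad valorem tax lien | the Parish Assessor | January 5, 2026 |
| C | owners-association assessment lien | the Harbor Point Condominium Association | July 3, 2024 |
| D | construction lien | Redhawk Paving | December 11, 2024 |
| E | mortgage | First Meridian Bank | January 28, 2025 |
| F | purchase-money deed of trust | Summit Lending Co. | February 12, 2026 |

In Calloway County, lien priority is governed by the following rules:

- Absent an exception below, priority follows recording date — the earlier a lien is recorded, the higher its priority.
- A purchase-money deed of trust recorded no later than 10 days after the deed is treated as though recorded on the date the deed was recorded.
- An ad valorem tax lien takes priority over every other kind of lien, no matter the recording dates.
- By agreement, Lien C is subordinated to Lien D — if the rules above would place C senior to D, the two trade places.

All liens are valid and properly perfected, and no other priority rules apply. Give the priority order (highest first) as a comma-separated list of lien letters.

First, effective dates: F was recorded within the 10-day window, so its effective date is the deed date February 8, 2026.
B, as an ad valorem tax lien, has superpriority and ranks first.
Ordering the rest by effective date: C (July 3, 2024), A (October 10, 2024), D (December 11, 2024), E (January 28, 2025), F (February 8, 2026).
The subordination applies — C was senior to D — so C and D swap.

B, D, A, C, E, F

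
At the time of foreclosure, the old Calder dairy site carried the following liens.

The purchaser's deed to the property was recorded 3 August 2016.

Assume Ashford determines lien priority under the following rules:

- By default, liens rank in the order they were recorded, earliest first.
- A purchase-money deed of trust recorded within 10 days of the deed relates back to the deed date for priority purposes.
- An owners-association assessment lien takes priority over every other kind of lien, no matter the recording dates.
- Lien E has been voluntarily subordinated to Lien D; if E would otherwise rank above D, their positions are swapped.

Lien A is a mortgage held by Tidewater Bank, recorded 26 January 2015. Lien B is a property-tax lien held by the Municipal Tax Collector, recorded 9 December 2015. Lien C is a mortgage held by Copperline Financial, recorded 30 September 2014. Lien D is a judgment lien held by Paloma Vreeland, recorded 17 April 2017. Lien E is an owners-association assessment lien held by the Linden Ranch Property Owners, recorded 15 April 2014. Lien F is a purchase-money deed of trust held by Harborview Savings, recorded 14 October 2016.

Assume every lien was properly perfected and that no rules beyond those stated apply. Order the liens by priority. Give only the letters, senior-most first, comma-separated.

First, effective dates: F was recorded 72 days after the deed, outside the 10-day window, so it keeps its recording date.
E, as an owners-association assessment lien, has superpriority and ranks first.
Ordering the rest by effective date: C (30 September 2014), A (26 January 2015), B (9 December 2015), F (14 October 2016), D (17 April 2017).
The subordination applies — E was senior to D — so E and D swap.

D, C, A, B, F, E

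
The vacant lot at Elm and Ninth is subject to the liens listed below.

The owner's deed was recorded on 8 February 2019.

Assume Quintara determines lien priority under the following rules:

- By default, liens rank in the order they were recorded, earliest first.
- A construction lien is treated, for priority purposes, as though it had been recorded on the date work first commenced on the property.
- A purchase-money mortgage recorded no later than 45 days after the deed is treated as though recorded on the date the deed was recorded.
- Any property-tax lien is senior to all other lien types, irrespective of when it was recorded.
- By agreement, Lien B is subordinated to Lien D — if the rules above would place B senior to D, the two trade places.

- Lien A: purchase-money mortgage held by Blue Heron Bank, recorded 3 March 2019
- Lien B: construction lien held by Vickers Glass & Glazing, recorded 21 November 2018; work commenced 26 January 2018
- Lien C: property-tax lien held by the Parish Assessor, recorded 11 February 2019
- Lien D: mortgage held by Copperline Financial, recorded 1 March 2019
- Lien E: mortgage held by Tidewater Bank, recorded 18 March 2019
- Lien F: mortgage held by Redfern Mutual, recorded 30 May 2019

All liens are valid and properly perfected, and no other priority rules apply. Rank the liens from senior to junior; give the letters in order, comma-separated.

C, D, A, B, E, F

Effective dates after the stated exceptions: A relates back to the deed date 8 February 2019; B relates back to 26 January 2018 (work commenced).
C is a property-tax lien, so it outranks all other liens regardless of date.
Remaining liens by effective date: B (26 January 2018), A (8 February 2019), D (1 March 2019), E (18 March 2019), F (30 May 2019).
B is senior to D before the subordination, so the two trade places.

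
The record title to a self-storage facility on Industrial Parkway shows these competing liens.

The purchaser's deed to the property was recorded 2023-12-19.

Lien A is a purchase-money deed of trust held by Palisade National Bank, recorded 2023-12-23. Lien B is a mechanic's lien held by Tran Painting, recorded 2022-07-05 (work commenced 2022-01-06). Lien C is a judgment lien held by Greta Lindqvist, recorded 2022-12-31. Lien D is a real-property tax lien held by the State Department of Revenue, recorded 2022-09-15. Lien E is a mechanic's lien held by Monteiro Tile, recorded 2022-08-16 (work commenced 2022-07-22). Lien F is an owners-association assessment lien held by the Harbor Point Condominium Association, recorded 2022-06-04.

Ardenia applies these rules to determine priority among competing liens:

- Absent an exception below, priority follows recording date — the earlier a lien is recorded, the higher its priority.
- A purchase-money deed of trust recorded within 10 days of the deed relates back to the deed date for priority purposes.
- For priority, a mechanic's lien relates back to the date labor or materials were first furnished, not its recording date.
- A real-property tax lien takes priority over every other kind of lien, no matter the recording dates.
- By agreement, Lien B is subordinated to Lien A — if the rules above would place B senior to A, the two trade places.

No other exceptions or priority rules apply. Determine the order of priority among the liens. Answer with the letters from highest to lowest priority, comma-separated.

D, A, F, E, C, B

Adjusting effective dates: A was recorded within the 10-day window, so its effective date is the deed date 2023-12-19; B's effective date is 2022-01-06, when work began; E is treated as recorded 2022-07-22, the work-commencement date.
D is a real-property tax lien and takes priority over every other lien.
Among the remaining liens, by effective date: B (2022-01-06), F (2022-06-04), E (2022-07-22), C (2022-12-31), A (2023-12-19).
Because B would otherwise rank above A, the subordination swaps them.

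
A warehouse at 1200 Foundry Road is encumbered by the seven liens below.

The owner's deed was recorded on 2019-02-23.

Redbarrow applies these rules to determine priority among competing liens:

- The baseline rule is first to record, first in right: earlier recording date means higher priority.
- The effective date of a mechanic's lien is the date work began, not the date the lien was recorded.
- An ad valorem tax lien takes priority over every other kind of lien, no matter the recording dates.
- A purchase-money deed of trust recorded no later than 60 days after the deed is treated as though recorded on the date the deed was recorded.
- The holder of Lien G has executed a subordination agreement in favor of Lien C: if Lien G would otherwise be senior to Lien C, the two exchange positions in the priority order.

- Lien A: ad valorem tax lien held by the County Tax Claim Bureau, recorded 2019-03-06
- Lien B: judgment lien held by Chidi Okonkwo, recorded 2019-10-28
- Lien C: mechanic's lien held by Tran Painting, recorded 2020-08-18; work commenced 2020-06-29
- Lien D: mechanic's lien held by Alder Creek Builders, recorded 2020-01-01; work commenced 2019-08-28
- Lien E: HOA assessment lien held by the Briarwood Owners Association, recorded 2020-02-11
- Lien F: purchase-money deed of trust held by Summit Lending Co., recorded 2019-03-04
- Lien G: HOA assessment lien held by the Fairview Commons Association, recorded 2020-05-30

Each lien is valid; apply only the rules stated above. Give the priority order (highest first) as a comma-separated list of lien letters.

A, F, D, B, E, C, G

Adjusting effective dates: C's effective date is 2020-06-29, when work began; D is treated as recorded 2019-08-28, the work-commencement date; F's effective date is the deed date, 2019-02-23.
As an ad valorem tax lien, A is senior to every other lien.
The other liens, earliest effective date first: F (2019-02-23), D (2019-08-28), B (2019-10-28), E (2020-02-11), G (2020-05-30), C (2020-06-29).
The subordination applies — G was senior to C — so G and C swap.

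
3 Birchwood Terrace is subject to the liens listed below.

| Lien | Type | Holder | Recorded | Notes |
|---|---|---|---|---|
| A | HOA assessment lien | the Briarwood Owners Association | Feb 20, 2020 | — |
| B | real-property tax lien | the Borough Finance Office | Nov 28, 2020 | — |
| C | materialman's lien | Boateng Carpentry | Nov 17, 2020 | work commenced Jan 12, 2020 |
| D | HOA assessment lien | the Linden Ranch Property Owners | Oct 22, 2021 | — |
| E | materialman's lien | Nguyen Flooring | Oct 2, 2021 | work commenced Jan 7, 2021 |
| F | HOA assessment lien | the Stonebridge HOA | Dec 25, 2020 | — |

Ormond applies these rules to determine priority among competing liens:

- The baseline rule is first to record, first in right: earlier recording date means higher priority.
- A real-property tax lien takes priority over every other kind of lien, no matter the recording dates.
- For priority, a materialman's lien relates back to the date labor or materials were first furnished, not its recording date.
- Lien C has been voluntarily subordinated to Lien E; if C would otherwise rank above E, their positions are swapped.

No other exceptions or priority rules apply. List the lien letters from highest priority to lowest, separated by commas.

B, E, A, F, C, D

First, effective dates: C's effective date is Jan 12, 2020, when work began; E's effective date is Jan 7, 2021, when work began.
B is a real-property tax lien and takes priority over every other lien.
The other liens, earliest effective date first: C (Jan 12, 2020), A (Feb 20, 2020), F (Dec 25, 2020), E (Jan 7, 2021), D (Oct 22, 2021).
C would otherwise be senior to E, so under the subordination agreement C and E exchange positions.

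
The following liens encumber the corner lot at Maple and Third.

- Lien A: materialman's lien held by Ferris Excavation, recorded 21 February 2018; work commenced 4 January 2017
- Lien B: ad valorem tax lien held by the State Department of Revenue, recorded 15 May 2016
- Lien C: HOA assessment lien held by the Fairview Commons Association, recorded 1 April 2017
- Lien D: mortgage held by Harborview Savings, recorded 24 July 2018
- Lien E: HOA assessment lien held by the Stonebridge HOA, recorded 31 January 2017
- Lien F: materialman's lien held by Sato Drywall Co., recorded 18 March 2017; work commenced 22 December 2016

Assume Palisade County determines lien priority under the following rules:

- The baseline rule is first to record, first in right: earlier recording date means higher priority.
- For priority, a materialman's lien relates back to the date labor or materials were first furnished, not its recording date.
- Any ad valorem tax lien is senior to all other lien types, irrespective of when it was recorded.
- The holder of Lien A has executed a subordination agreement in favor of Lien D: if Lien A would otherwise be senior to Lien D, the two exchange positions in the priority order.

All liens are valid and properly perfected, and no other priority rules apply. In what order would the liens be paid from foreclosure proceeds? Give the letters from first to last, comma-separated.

B, F, D, E, C, A

Effective dates: A relates back to 4 January 2017 (work commenced); F relates back to 22 December 2016 (work commenced).
B, as an ad valorem tax lien, has superpriority and ranks first.
Remaining liens by effective date: F (22 December 2016), A (4 January 2017), E (31 January 2017), C (1 April 2017), D (24 July 2018).
The subordination applies — A was senior to D — so A and D swap.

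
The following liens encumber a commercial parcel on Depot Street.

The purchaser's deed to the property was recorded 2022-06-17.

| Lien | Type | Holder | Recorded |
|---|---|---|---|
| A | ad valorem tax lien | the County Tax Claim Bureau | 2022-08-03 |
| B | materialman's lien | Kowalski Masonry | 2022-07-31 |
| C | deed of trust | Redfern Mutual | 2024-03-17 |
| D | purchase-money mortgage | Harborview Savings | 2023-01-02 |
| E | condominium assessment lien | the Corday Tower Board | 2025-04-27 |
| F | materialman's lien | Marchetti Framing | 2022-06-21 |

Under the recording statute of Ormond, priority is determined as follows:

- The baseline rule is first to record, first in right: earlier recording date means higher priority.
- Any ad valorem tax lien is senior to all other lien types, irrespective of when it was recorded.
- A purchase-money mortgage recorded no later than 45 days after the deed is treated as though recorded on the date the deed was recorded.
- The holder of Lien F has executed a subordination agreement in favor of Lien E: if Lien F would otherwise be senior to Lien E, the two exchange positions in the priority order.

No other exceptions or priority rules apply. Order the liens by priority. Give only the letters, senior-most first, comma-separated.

Adjusting effective dates: D missed the 45-day window (199 days after the deed), so its recording date stands.
A is an ad valorem tax lien and takes priority over every other lien.
Among the remaining liens, by effective date: F (2022-06-21), B (2022-07-31), D (2023-01-02), C (2024-03-17), E (2025-04-27).
Because F would otherwise rank above E, the subordination swaps them.

A, E, B, D, C, F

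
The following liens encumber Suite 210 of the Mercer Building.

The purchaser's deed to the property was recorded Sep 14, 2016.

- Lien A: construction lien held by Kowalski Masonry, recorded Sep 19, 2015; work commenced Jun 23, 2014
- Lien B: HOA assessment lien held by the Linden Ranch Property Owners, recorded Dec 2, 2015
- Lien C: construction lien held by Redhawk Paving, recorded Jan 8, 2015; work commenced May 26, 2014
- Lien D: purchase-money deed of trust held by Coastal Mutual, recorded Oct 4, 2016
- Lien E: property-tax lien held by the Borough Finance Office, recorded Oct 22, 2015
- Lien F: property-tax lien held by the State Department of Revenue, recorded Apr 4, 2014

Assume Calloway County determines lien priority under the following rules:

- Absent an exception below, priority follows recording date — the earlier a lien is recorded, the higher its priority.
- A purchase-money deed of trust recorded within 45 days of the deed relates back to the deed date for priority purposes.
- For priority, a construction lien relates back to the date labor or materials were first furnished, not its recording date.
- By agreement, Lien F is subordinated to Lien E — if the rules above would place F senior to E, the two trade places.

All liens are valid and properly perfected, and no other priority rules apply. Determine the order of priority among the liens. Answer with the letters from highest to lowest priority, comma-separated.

First, effective dates: A is treated as recorded Jun 23, 2014, the work-commencement date; C is treated as recorded May 26, 2014, the work-commencement date; D was recorded within the 45-day window, so its effective date is the deed date Sep 14, 2016.
Sorted by effective date: F (Apr 4, 2014), C (May 26, 2014), A (Jun 23, 2014), E (Oct 22, 2015), B (Dec 2, 2015), D (Sep 14, 2016).
F is senior to E before the subordination, so the two trade places.

E, C, A, F, B, D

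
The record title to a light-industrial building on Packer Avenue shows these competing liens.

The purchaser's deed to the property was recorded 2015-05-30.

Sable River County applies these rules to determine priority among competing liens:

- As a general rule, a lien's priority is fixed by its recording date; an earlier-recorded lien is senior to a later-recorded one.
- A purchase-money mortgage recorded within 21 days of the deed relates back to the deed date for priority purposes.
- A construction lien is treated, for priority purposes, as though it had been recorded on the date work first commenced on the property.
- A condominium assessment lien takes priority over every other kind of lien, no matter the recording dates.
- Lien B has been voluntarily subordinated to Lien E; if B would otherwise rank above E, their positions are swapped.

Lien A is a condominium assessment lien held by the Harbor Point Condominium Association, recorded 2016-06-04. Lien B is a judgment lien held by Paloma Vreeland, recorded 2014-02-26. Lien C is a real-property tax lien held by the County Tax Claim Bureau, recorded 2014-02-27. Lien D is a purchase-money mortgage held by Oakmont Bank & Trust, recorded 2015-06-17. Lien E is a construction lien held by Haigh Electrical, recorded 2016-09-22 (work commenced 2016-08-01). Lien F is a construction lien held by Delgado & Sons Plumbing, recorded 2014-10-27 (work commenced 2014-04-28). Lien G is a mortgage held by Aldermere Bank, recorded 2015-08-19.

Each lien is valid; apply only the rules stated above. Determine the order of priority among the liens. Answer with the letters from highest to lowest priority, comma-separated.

Adjusting effective dates: D relates back to the deed date 2015-05-30; E's effective date is 2016-08-01, when work began; F's effective date is 2014-04-28, when work began.
A is a condominium assessment lien and takes priority over every other lien.
Among the remaining liens, by effective date: B (2014-02-26), C (2014-02-27), F (2014-04-28), D (2015-05-30), G (2015-08-19), E (2016-08-01).
B is senior to E before the subordination, so the two trade places.

A, E, C, F, D, G, B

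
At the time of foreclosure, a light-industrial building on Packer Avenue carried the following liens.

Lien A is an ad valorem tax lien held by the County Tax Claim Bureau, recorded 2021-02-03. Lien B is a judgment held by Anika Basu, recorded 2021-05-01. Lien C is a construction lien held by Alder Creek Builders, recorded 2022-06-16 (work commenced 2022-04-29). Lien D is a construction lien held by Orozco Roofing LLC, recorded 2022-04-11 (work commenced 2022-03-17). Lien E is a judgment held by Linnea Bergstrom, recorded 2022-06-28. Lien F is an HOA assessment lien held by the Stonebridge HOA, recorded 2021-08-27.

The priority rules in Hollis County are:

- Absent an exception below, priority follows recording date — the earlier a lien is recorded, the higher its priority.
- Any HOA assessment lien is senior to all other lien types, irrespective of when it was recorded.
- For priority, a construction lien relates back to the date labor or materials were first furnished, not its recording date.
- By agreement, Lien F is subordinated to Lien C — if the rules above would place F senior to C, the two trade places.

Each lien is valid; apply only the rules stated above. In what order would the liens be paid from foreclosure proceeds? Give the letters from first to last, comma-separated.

Effective dates: C is treated as recorded 2022-04-29, the work-commencement date; D is treated as recorded 2022-03-17, the work-commencement date.
F, as an HOA assessment lien, has superpriority and ranks first.
Remaining liens by effective date: A (2021-02-03), B (2021-05-01), D (2022-03-17), C (2022-04-29), E (2022-06-28).
The subordination applies — F was senior to C — so F and C swap.

C, A, B, D, F, E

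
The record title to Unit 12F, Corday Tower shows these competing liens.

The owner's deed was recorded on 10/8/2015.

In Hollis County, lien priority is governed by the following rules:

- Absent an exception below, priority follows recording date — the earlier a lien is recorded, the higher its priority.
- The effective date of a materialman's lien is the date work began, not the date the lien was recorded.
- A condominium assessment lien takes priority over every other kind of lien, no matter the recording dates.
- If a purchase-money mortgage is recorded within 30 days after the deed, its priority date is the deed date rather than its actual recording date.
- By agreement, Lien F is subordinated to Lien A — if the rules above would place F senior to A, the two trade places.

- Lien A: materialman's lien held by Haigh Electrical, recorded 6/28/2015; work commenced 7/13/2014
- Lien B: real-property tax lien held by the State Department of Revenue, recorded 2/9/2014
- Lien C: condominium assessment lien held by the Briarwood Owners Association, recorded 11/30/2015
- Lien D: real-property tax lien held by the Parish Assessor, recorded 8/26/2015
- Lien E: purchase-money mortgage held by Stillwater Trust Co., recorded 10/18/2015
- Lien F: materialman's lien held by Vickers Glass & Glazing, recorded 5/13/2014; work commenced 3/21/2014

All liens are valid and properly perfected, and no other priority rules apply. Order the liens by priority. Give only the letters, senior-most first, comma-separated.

Adjusting effective dates: A relates back to 7/13/2014 (work commenced); E was recorded within the 30-day window, so its effective date is the deed date 10/8/2015; F's effective date is 3/21/2014, when work began.
C is a condominium assessment lien, so it outranks all other liens regardless of date.
The other liens, earliest effective date first: B (2/9/2014), F (3/21/2014), A (7/13/2014), D (8/26/2015), E (10/8/2015).
Because F would otherwise rank above A, the subordination swaps them.

C, B, A, F, D, E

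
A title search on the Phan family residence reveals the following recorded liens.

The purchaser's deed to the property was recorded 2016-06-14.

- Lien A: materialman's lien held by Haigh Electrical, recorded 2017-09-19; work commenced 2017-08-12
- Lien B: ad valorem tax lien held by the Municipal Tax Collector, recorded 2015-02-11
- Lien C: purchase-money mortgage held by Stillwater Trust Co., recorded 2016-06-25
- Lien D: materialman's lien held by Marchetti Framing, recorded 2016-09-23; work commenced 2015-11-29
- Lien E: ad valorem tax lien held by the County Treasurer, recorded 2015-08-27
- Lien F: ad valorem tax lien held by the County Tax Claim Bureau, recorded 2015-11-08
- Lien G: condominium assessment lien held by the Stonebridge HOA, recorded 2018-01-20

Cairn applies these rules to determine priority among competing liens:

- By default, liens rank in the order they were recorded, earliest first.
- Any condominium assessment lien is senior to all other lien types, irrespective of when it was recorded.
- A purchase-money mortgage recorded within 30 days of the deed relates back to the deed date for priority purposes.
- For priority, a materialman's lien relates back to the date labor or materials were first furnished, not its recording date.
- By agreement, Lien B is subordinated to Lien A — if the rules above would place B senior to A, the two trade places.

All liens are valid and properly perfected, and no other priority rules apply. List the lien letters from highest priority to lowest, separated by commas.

G, A, E, F, D, C, B

Effective dates after the stated exceptions: A is treated as recorded 2017-08-12, the work-commencement date; C relates back to the deed date 2016-06-14; D's effective date is 2015-11-29, when work began.
G is a condominium assessment lien, so it outranks all other liens regardless of date.
Remaining liens by effective date: B (2015-02-11), E (2015-08-27), F (2015-11-08), D (2015-11-29), C (2016-06-14), A (2017-08-12).
B is senior to A before the subordination, so the two trade places.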